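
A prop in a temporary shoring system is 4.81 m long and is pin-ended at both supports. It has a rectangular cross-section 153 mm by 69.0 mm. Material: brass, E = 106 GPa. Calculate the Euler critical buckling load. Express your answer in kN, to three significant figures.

P_cr ≈ 189 kN

Buckling occurs about the weak axis: I_min = h·b³/12 with b = 69.0 mm (the shorter side).
I_min = 153×69.0³/12 = 4.188×10^6 mm⁴
I = 4.188×10^6 mm⁴ = 4.188×10^-6 m⁴
Effective length L_e = K·L = 1 × 4.81 = 4.810 m
P_cr = π²EI / L_e² = π² × 106×10⁹ × 4.188×10^-6 / 4.810² = 1.894×10^5 N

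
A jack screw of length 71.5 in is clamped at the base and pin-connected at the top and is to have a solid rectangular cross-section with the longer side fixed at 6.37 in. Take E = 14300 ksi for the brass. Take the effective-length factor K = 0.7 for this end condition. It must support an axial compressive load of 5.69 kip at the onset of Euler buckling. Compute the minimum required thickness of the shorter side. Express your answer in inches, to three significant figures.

L_e = K·L = 0.7 × 71.5 = 50.05 in
Required I = P_cr·L_e²/(π²E) = 5.690×10^3 × 50.05² / (π² × 1.43×10^7) = 0.1010 in⁴
Rectangle, weak axis: I_min = h·b³/12 with h = 6.37 in fixed  ⇒  b = (12I/h)^(1/3) = 0.575 in

b ≈ 0.575 in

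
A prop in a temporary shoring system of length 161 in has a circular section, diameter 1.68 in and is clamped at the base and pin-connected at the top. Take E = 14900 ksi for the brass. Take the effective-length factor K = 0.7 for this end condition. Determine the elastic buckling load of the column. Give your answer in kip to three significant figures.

I = πd⁴/64 = π×1.68⁴/64 = 0.3910 in⁴
Effective length L_e = K·L = 0.7 × 161 = 112.7 in
P_cr = π²EI / L_e² = π² × 14900×10³ × 0.3910 / 112.7² = 4.527×10^3 lb

P_cr ≈ 4.53 kip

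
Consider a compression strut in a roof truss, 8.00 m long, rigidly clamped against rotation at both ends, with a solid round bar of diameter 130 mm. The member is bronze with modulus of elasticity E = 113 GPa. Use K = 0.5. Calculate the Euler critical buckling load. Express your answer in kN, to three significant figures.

I = πd⁴/64 = π×130⁴/64 = 1.402×10^7 mm⁴
I = 1.402×10^7 mm⁴ = 1.402×10^-5 m⁴
Effective length L_e = K·L = 0.5 × 8.00 = 4.000 m
P_cr = π²EI / L_e² = π² × 113×10⁹ × 1.402×10^-5 / 4.000² = 9.772×10^5 N

P_cr ≈ 977 kN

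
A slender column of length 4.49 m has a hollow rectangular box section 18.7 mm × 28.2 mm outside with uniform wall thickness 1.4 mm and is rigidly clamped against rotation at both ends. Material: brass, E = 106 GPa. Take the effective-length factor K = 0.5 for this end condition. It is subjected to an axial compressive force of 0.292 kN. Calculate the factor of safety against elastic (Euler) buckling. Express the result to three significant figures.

Inner dimensions: h_i = 28.2 − 2×1.4 = 25.40 mm, b_i = 18.7 − 2×1.4 = 15.90 mm
Weak-axis I_min = (h_o·b_o³ − h_i·b_i³)/12 with b_o = 18.7, b_i = 15.90 mm (shorter outer/inner sides).
I_min = (28.2×18.7³ − 25.40×15.90³)/12 = 6.859×10^3 mm⁴
I = 6.859×10^3 mm⁴ = 6.859×10^-9 m⁴
Effective length L_e = K·L = 0.5 × 4.49 = 2.245 m
P_cr = π²EI / L_e² = π² × 106×10⁹ × 6.859×10^-9 / 2.245² = 1.424×10^3 N
Factor of safety n = P_cr / P = 1.4237 / 0.292 = 4.88

n ≈ 4.88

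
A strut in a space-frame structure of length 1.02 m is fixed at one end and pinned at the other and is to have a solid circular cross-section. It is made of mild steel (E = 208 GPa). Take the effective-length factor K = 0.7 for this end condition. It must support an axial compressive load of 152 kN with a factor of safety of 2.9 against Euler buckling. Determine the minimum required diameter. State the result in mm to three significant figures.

Required P_cr = n·P = 2.9 × 152 = 440.8 kN
L_e = K·L = 0.7 × 1.02 = 0.7140 m
Required I = P_cr·L_e²/(π²E) = 4.408×10^5 × 0.7140² / (π² × 2.08×10^11) = 1.095×10^-7 m⁴
I_req = 1.095×10^5 mm⁴
Solid circle: I = πd⁴/64  ⇒  d = (64I/π)^(1/4) = (64×1.095×10^5/π)^(1/4) = 38.6 mm

d ≈ 38.6 mm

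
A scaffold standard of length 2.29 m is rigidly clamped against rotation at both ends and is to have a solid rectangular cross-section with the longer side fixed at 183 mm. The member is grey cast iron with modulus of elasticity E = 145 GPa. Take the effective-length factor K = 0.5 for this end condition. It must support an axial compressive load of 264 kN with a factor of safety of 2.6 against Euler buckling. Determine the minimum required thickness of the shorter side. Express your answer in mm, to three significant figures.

b ≈ 34.5 mm

Required P_cr = n·P = 2.6 × 264 = 686.4 kN
L_e = K·L = 0.5 × 2.29 = 1.145 m
Required I = P_cr·L_e²/(π²E) = 6.864×10^5 × 1.145² / (π² × 1.45×10^11) = 6.288×10^-7 m⁴
I_req = 6.288×10^5 mm⁴
Rectangle, weak axis: I_min = h·b³/12 with h = 183 mm fixed  ⇒  b = (12I/h)^(1/3) = 34.5 mm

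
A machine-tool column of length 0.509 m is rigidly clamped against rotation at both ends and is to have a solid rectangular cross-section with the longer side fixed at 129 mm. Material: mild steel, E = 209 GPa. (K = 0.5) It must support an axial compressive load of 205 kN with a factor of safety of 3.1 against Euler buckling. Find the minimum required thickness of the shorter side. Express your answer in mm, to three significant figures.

Required P_cr = n·P = 3.1 × 205 = 635.5 kN
L_e = K·L = 0.5 × 0.509 = 0.2545 m
Required I = P_cr·L_e²/(π²E) = 6.355×10^5 × 0.2545² / (π² × 2.09×10^11) = 1.995×10^-8 m⁴
I_req = 1.995×10^4 mm⁴
Rectangle, weak axis: I_min = h·b³/12 with h = 129 mm fixed  ⇒  b = (12I/h)^(1/3) = 12.3 mm

b ≈ 12.3 mm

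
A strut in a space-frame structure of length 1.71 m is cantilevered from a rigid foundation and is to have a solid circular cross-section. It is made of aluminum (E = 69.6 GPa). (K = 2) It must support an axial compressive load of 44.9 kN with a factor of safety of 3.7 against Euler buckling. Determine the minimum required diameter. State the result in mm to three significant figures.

d ≈ 87.1 mm

Required P_cr = n·P = 3.7 × 44.9 = 166.1 kN
L_e = K·L = 2 × 1.71 = 3.420 m
Required I = P_cr·L_e²/(π²E) = 1.661×10^5 × 3.420² / (π² × 6.96×10^10) = 2.829×10^-6 m⁴
I_req = 2.829×10^6 mm⁴
Solid circle: I = πd⁴/64  ⇒  d = (64I/π)^(1/4) = (64×2.829×10^6/π)^(1/4) = 87.1 mm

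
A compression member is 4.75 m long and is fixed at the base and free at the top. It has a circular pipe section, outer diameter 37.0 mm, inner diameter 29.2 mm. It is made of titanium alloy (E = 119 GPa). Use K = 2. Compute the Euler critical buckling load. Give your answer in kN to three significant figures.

d_o = 37.0 mm, d_i = 29.2 mm
I = π(d_o⁴ − d_i⁴)/64 = π(37.0⁴ − 29.20⁴)/64 = 5.631×10^4 mm⁴
I = 5.631×10^4 mm⁴ = 5.631×10^-8 m⁴
Effective length L_e = K·L = 2 × 4.75 = 9.500 m
P_cr = π²EI / L_e² = π² × 119×10⁹ × 5.631×10^-8 / 9.500² = 732.8 N

P_cr ≈ 0.733 kN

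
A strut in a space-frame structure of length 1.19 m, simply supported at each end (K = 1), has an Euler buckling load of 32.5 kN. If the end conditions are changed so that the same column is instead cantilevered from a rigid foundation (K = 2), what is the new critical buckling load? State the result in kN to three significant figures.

P_cr ≈ 8.12 kN

P_cr ∝ 1/K², so P_cr,new = P_cr,old × (K_old/K_new)² = 32.5 × (1/2)²
= 32.5 × 0.2500 = 8.12 kN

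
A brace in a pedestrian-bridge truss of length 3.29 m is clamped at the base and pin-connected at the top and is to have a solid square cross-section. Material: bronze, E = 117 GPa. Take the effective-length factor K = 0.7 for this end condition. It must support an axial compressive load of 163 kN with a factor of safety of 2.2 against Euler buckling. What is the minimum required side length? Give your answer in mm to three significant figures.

Required P_cr = n·P = 2.2 × 163 = 358.6 kN
L_e = K·L = 0.7 × 3.29 = 2.303 m
Required I = P_cr·L_e²/(π²E) = 3.586×10^5 × 2.303² / (π² × 1.17×10^11) = 1.647×10^-6 m⁴
I_req = 1.647×10^6 mm⁴
Solid square: I = a⁴/12  ⇒  a = (12I)^(1/4) = (12×1.647×10^6)^(1/4) = 66.7 mm

a ≈ 66.7 mm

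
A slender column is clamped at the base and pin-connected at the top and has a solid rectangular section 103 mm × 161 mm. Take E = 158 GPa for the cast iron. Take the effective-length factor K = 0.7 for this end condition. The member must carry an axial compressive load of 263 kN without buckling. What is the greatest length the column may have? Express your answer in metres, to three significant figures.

L_max ≈ 13.3 m

Buckling occurs about the weak axis: I_min = h·b³/12 with b = 103 mm (the shorter side).
I_min = 161×103³/12 = 1.466×10^7 mm⁴
I = 1.466×10^-5 m⁴
At the buckling limit P_cr = P = 2.630×10^5 N
From P_cr = π²EI/(K·L)²:  L = (1/K)·√(π²EI/P_cr) = (1/0.7)·√(π²×1.58×10^11×1.466×10^-5/2.630×10^5)
L = 13.3 m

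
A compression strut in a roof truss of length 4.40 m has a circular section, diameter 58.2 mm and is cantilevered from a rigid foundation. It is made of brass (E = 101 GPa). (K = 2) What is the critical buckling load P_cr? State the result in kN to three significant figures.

I = πd⁴/64 = π×58.2⁴/64 = 5.632×10^5 mm⁴
I = 5.632×10^5 mm⁴ = 5.632×10^-7 m⁴
Effective length L_e = K·L = 2 × 4.40 = 8.800 m
P_cr = π²EI / L_e² = π² × 101×10⁹ × 5.632×10^-7 / 8.800² = 7.250×10^3 N

P_cr ≈ 7.25 kN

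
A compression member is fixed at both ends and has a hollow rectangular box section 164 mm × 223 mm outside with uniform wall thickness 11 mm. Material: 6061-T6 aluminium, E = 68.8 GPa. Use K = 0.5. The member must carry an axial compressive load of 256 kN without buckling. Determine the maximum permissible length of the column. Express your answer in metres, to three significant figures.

L_max ≈ 19.0 m

Inner dimensions: h_i = 223 − 2×11 = 201.0 mm, b_i = 164 − 2×11 = 142.0 mm
Weak-axis I_min = (h_o·b_o³ − h_i·b_i³)/12 with b_o = 164, b_i = 142.0 mm (shorter outer/inner sides).
I_min = (223×164³ − 201.0×142.0³)/12 = 3.401×10^7 mm⁴
I = 3.401×10^-5 m⁴
At the buckling limit P_cr = P = 2.560×10^5 N
From P_cr = π²EI/(K·L)²:  L = (1/K)·√(π²EI/P_cr) = (1/0.5)·√(π²×6.88×10^10×3.401×10^-5/2.560×10^5)
L = 19.0 m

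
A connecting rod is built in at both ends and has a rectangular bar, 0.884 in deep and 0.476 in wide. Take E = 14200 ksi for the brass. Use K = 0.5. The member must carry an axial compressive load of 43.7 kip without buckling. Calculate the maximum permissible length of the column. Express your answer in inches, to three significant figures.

Buckling occurs about the weak axis: I_min = h·b³/12 with b = 0.476 in (the shorter side).
I_min = 0.884×0.476³/12 = 7.945×10^-3 in⁴
At the buckling limit P_cr = P = 4.370×10^4 lb
From P_cr = π²EI/(K·L)²:  L = (1/K)·√(π²EI/P_cr) = (1/0.5)·√(π²×1.42×10^7×7.945×10^-3/4.370×10^4)
L = 10.1 in

L_max ≈ 10.1 in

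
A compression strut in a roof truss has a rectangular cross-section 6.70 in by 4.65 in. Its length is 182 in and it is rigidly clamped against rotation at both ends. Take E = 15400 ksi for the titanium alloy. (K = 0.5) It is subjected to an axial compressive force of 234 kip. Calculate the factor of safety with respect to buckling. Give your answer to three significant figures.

n ≈ 4.40

Buckling occurs about the weak axis: I_min = h·b³/12 with b = 4.65 in (the shorter side).
I_min = 6.70×4.65³/12 = 56.14 in⁴
Effective length L_e = K·L = 0.5 × 182 = 91.00 in
P_cr = π²EI / L_e² = π² × 15400×10³ × 56.14 / 91.00² = 1.030×10^6 lb
Factor of safety n = P_cr / P = 1030.4 / 234 = 4.40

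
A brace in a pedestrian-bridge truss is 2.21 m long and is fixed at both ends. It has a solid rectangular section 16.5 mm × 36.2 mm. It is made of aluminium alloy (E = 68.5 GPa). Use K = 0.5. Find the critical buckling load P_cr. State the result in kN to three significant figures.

P_cr ≈ 7.50 kN

Buckling occurs about the weak axis: I_min = h·b³/12 with b = 16.5 mm (the shorter side).
I_min = 36.2×16.5³/12 = 1.355×10^4 mm⁴
I = 1.355×10^4 mm⁴ = 1.355×10^-8 m⁴
Effective length L_e = K·L = 0.5 × 2.21 = 1.105 m
P_cr = π²EI / L_e² = π² × 68.5×10⁹ × 1.355×10^-8 / 1.105² = 7.503×10^3 N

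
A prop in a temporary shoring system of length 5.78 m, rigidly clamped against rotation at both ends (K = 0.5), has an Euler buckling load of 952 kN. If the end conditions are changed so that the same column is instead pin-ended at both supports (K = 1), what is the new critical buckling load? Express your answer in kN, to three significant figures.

P_cr ∝ 1/K², so P_cr,new = P_cr,old × (K_old/K_new)² = 952 × (0.5/1)²
= 952 × 0.2500 = 238 kN

P_cr ≈ 238 kN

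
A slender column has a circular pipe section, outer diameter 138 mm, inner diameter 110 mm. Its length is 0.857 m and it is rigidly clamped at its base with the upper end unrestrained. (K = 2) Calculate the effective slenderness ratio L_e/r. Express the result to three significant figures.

d_o = 138 mm, d_i = 110 mm
I = π(d_o⁴ − d_i⁴)/64 = π(138⁴ − 110.0⁴)/64 = 1.062×10^7 mm⁴
A = 5.454×10^3 mm²;  r_min = √(I/A) = √(1.062×10^7/5.454×10^3) = 44.12 mm
L_e = K·L = 2 × 0.857 m = 1.714 m = 1714.0 mm
λ = L_e / r_min = 1714.0 / 44.12 = 38.8

λ ≈ 38.8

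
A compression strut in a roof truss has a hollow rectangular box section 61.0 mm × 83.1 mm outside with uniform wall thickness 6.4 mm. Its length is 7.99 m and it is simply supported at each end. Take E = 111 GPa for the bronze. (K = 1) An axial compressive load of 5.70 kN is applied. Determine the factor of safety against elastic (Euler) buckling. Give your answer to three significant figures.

Inner dimensions: h_i = 83.1 − 2×6.4 = 70.30 mm, b_i = 61.0 − 2×6.4 = 48.20 mm
Weak-axis I_min = (h_o·b_o³ − h_i·b_i³)/12 with b_o = 61.0, b_i = 48.20 mm (shorter outer/inner sides).
I_min = (83.1×61.0³ − 70.30×48.20³)/12 = 9.158×10^5 mm⁴
I = 9.158×10^5 mm⁴ = 9.158×10^-7 m⁴
Effective length L_e = K·L = 1 × 7.99 = 7.990 m
P_cr = π²EI / L_e² = π² × 111×10⁹ × 9.158×10^-7 / 7.990² = 1.572×10^4 N
Factor of safety n = P_cr / P = 15.716 / 5.70 = 2.76

n ≈ 2.76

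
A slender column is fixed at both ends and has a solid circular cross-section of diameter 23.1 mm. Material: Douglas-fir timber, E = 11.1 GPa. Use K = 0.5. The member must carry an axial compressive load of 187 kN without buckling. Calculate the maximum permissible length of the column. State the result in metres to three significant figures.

I = πd⁴/64 = π×23.1⁴/64 = 1.398×10^4 mm⁴
I = 1.398×10^-8 m⁴
At the buckling limit P_cr = P = 1.870×10^5 N
From P_cr = π²EI/(K·L)²:  L = (1/K)·√(π²EI/P_cr) = (1/0.5)·√(π²×1.11×10^10×1.398×10^-8/1.870×10^5)
L = 0.181 m

L_max ≈ 0.181 m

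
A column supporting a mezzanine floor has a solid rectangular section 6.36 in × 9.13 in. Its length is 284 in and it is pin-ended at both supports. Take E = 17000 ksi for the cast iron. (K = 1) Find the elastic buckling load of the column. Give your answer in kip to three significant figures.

Buckling occurs about the weak axis: I_min = h·b³/12 with b = 6.36 in (the shorter side).
I_min = 9.13×6.36³/12 = 195.7 in⁴
Effective length L_e = K·L = 1 × 284 = 284.0 in
P_cr = π²EI / L_e² = π² × 17000×10³ × 195.7 / 284.0² = 4.072×10^5 lb

P_cr ≈ 407 kip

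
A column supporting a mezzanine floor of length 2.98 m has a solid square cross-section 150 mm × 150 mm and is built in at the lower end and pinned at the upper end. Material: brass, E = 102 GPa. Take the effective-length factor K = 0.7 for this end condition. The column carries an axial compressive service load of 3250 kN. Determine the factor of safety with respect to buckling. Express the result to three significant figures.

n ≈ 3.00

I = a⁴/12 = 150⁴/12 = 4.219×10^7 mm⁴
I = 4.219×10^7 mm⁴ = 4.219×10^-5 m⁴
Effective length L_e = K·L = 0.7 × 2.98 = 2.086 m
P_cr = π²EI / L_e² = π² × 102×10⁹ × 4.219×10^-5 / 2.086² = 9.760×10^6 N
Factor of safety n = P_cr / P = 9760.1 / 3250 = 3.00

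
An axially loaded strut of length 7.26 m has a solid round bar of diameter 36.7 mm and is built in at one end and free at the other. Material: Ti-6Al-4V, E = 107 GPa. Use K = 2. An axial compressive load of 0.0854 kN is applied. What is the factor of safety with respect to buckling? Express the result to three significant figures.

I = πd⁴/64 = π×36.7⁴/64 = 8.905×10^4 mm⁴
I = 8.905×10^4 mm⁴ = 8.905×10^-8 m⁴
Effective length L_e = K·L = 2 × 7.26 = 14.52 m
P_cr = π²EI / L_e² = π² × 107×10⁹ × 8.905×10^-8 / 14.52² = 446.1 N
Factor of safety n = P_cr / P = 0.44605 / 0.0854 = 5.22

n ≈ 5.22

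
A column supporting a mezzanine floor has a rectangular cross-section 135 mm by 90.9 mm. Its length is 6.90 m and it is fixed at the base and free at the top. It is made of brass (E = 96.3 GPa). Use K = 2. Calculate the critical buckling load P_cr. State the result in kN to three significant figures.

P_cr ≈ 42.2 kN

Buckling occurs about the weak axis: I_min = h·b³/12 with b = 90.9 mm (the shorter side).
I_min = 135×90.9³/12 = 8.450×10^6 mm⁴
I = 8.450×10^6 mm⁴ = 8.450×10^-6 m⁴
Effective length L_e = K·L = 2 × 6.90 = 13.80 m
P_cr = π²EI / L_e² = π² × 96.3×10⁹ × 8.450×10^-6 / 13.80² = 4.217×10^4 N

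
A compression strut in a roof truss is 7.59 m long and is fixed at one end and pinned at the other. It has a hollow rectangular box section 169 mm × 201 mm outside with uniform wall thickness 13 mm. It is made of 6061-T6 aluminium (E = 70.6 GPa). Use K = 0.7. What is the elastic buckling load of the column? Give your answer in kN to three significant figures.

P_cr ≈ 943 kN

Inner dimensions: h_i = 201 − 2×13 = 175.0 mm, b_i = 169 − 2×13 = 143.0 mm
Weak-axis I_min = (h_o·b_o³ − h_i·b_i³)/12 with b_o = 169, b_i = 143.0 mm (shorter outer/inner sides).
I_min = (201×169³ − 175.0×143.0³)/12 = 3.820×10^7 mm⁴
I = 3.820×10^7 mm⁴ = 3.820×10^-5 m⁴
Effective length L_e = K·L = 0.7 × 7.59 = 5.313 m
P_cr = π²EI / L_e² = π² × 70.6×10⁹ × 3.820×10^-5 / 5.313² = 9.431×10^5 N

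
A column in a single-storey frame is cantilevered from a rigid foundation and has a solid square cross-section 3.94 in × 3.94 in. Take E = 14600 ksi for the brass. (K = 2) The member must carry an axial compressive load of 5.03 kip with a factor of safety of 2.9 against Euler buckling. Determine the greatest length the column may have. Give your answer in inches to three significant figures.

I = a⁴/12 = 3.94⁴/12 = 20.08 in⁴
Required critical load P_cr = n·P = 2.9 × 5.03 = 14.59 kip = 1.459×10^4 lb
From P_cr = π²EI/(K·L)²:  L = (1/K)·√(π²EI/P_cr) = (1/2)·√(π²×1.46×10^7×20.08/1.459×10^4)
L = 223 in

L_max ≈ 223 in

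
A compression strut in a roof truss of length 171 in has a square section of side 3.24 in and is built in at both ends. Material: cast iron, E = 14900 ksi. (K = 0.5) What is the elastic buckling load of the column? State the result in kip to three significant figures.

P_cr ≈ 185 kip

I = a⁴/12 = 3.24⁴/12 = 9.183 in⁴
Effective length L_e = K·L = 0.5 × 171 = 85.50 in
P_cr = π²EI / L_e² = π² × 14900×10³ × 9.183 / 85.50² = 1.847×10^5 lb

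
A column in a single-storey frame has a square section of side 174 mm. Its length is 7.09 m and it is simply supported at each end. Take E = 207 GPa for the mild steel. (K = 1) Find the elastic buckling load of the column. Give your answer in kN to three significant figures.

I = a⁴/12 = 174⁴/12 = 7.639×10^7 mm⁴
I = 7.639×10^7 mm⁴ = 7.639×10^-5 m⁴
Effective length L_e = K·L = 1 × 7.09 = 7.090 m
P_cr = π²EI / L_e² = π² × 207×10⁹ × 7.639×10^-5 / 7.090² = 3.105×10^6 N

P_cr ≈ 3100 kN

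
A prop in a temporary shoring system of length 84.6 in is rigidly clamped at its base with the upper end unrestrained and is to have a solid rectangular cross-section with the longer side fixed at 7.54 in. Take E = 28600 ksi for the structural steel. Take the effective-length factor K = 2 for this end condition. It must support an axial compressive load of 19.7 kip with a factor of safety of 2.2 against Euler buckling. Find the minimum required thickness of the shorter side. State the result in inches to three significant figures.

Required P_cr = n·P = 2.2 × 19.7 = 43.34 kip
L_e = K·L = 2 × 84.6 = 169.2 in
Required I = P_cr·L_e²/(π²E) = 4.334×10^4 × 169.2² / (π² × 2.86×10^7) = 4.396 in⁴
Rectangle, weak axis: I_min = h·b³/12 with h = 7.54 in fixed  ⇒  b = (12I/h)^(1/3) = 1.91 in

b ≈ 1.91 in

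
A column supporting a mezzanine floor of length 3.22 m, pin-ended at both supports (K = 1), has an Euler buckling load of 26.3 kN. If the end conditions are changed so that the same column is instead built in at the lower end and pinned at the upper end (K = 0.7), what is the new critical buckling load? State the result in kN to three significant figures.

P_cr ∝ 1/K², so P_cr,new = P_cr,old × (K_old/K_new)² = 26.3 × (1/0.7)²
= 26.3 × 2.041 = 53.7 kN

P_cr ≈ 53.7 kN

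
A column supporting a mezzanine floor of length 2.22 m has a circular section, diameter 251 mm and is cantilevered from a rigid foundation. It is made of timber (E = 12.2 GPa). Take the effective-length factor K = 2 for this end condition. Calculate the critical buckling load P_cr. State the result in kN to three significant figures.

I = πd⁴/64 = π×251⁴/64 = 1.948×10^8 mm⁴
I = 1.948×10^8 mm⁴ = 1.948×10^-4 m⁴
Effective length L_e = K·L = 2 × 2.22 = 4.440 m
P_cr = π²EI / L_e² = π² × 12.2×10⁹ × 1.948×10^-4 / 4.440² = 1.190×10^6 N

P_cr ≈ 1190 kN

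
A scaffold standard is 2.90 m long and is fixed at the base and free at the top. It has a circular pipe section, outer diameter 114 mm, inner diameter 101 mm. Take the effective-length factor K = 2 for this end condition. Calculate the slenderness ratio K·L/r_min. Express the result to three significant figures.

λ ≈ 152

d_o = 114 mm, d_i = 101 mm
I = π(d_o⁴ − d_i⁴)/64 = π(114⁴ − 101.0⁴)/64 = 3.183×10^6 mm⁴
A = 2.195×10^3 mm²;  r_min = √(I/A) = √(3.183×10^6/2.195×10^3) = 38.08 mm
L_e = K·L = 2 × 2.90 m = 5.800 m = 5800.0 mm
λ = L_e / r_min = 5800.0 / 38.08 = 152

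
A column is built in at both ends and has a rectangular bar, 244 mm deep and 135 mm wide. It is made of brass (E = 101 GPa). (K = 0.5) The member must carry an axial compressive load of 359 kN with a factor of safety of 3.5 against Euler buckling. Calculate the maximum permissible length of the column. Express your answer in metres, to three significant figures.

L_max ≈ 12.6 m

Buckling occurs about the weak axis: I_min = h·b³/12 with b = 135 mm (the shorter side).
I_min = 244×135³/12 = 5.003×10^7 mm⁴
I = 5.003×10^-5 m⁴
Required critical load P_cr = n·P = 3.5 × 359 = 1256 kN = 1.256×10^6 N
From P_cr = π²EI/(K·L)²:  L = (1/K)·√(π²EI/P_cr) = (1/0.5)·√(π²×1.01×10^11×5.003×10^-5/1.256×10^6)
L = 12.6 m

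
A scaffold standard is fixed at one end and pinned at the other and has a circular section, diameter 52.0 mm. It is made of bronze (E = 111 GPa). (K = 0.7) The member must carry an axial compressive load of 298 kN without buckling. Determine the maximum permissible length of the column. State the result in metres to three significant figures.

L_max ≈ 1.64 m

I = πd⁴/64 = π×52.0⁴/64 = 3.589×10^5 mm⁴
I = 3.589×10^-7 m⁴
At the buckling limit P_cr = P = 2.980×10^5 N
From P_cr = π²EI/(K·L)²:  L = (1/K)·√(π²EI/P_cr) = (1/0.7)·√(π²×1.11×10^11×3.589×10^-7/2.980×10^5)
L = 1.64 m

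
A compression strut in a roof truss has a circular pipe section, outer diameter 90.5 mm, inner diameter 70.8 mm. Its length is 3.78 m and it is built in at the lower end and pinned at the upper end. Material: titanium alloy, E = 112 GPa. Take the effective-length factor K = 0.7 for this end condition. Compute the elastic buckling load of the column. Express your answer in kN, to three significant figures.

P_cr ≈ 325 kN

d_o = 90.5 mm, d_i = 70.8 mm
I = π(d_o⁴ − d_i⁴)/64 = π(90.5⁴ − 70.80⁴)/64 = 2.059×10^6 mm⁴
I = 2.059×10^6 mm⁴ = 2.059×10^-6 m⁴
Effective length L_e = K·L = 0.7 × 3.78 = 2.646 m
P_cr = π²EI / L_e² = π² × 112×10⁹ × 2.059×10^-6 / 2.646² = 3.251×10^5 N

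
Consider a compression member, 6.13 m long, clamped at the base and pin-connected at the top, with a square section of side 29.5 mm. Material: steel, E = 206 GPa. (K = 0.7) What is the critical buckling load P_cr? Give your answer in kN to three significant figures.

P_cr ≈ 6.97 kN

I = a⁴/12 = 29.5⁴/12 = 6.311×10^4 mm⁴
I = 6.311×10^4 mm⁴ = 6.311×10^-8 m⁴
Effective length L_e = K·L = 0.7 × 6.13 = 4.291 m
P_cr = π²EI / L_e² = π² × 206×10⁹ × 6.311×10^-8 / 4.291² = 6.969×10^3 N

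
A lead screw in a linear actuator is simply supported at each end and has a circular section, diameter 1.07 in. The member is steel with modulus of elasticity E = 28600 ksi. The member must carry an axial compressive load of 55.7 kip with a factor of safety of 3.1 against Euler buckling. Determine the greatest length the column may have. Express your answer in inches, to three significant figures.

I = πd⁴/64 = π×1.07⁴/64 = 6.434×10^-2 in⁴
Required critical load P_cr = n·P = 3.1 × 55.7 = 172.7 kip = 1.727×10^5 lb
From P_cr = π²EI/(K·L)²:  L = (1/K)·√(π²EI/P_cr) = (1/1)·√(π²×2.86×10^7×6.434×10^-2/1.727×10^5)
L = 10.3 in

L_max ≈ 10.3 in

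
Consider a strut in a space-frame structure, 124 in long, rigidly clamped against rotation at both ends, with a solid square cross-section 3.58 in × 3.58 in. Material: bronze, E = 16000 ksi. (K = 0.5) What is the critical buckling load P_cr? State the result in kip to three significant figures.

P_cr ≈ 562 kip

I = a⁴/12 = 3.58⁴/12 = 13.69 in⁴
Effective length L_e = K·L = 0.5 × 124 = 62.00 in
P_cr = π²EI / L_e² = π² × 16000×10³ × 13.69 / 62.00² = 5.623×10^5 lb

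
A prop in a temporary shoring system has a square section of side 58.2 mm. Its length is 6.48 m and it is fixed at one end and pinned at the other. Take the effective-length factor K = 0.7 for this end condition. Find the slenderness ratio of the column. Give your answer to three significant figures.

λ ≈ 270

For a square r = a/√12 = 58.2/√12 = 16.80 mm
L_e = K·L = 0.7 × 6.48 m = 4.536 m = 4536.0 mm
λ = L_e / r_min = 4536.0 / 16.80 = 270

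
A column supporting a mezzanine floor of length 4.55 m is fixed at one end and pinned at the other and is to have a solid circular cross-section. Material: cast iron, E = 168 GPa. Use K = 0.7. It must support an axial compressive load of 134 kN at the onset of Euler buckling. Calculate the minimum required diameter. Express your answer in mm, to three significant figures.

d ≈ 63.9 mm

L_e = K·L = 0.7 × 4.55 = 3.185 m
Required I = P_cr·L_e²/(π²E) = 1.340×10^5 × 3.185² / (π² × 1.68×10^11) = 8.198×10^-7 m⁴
I_req = 8.198×10^5 mm⁴
Solid circle: I = πd⁴/64  ⇒  d = (64I/π)^(1/4) = (64×8.198×10^5/π)^(1/4) = 63.9 mm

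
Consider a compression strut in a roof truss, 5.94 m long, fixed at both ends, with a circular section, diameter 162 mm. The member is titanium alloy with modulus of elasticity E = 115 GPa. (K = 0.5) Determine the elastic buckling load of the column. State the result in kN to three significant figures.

I = πd⁴/64 = π×162⁴/64 = 3.381×10^7 mm⁴
I = 3.381×10^7 mm⁴ = 3.381×10^-5 m⁴
Effective length L_e = K·L = 0.5 × 5.94 = 2.970 m
P_cr = π²EI / L_e² = π² × 115×10⁹ × 3.381×10^-5 / 2.970² = 4.350×10^6 N

P_cr ≈ 4350 kN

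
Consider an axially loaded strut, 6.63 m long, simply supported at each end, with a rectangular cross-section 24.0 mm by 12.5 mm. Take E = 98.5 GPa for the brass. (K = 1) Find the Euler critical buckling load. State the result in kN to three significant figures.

P_cr ≈ 0.0864 kN

Buckling occurs about the weak axis: I_min = h·b³/12 with b = 12.5 mm (the shorter side).
I_min = 24.0×12.5³/12 = 3.906×10^3 mm⁴
I = 3.906×10^3 mm⁴ = 3.906×10^-9 m⁴
Effective length L_e = K·L = 1 × 6.63 = 6.630 m
P_cr = π²EI / L_e² = π² × 98.5×10⁹ × 3.906×10^-9 / 6.630² = 86.39 N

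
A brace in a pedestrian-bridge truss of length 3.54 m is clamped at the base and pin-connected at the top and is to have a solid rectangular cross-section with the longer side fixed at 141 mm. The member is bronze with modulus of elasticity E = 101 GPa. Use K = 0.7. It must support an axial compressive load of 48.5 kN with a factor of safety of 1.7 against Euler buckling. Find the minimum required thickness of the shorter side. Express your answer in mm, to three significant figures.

Required P_cr = n·P = 1.7 × 48.5 = 82.45 kN
L_e = K·L = 0.7 × 3.54 = 2.478 m
Required I = P_cr·L_e²/(π²E) = 8.245×10^4 × 2.478² / (π² × 1.01×10^11) = 5.079×10^-7 m⁴
I_req = 5.079×10^5 mm⁴
Rectangle, weak axis: I_min = h·b³/12 with h = 141 mm fixed  ⇒  b = (12I/h)^(1/3) = 35.1 mm

b ≈ 35.1 mm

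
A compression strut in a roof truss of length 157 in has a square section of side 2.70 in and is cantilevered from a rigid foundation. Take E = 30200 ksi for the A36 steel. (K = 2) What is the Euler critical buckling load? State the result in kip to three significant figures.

P_cr ≈ 13.4 kip

I = a⁴/12 = 2.70⁴/12 = 4.429 in⁴
Effective length L_e = K·L = 2 × 157 = 314.0 in
P_cr = π²EI / L_e² = π² × 30200×10³ × 4.429 / 314.0² = 1.339×10^4 lb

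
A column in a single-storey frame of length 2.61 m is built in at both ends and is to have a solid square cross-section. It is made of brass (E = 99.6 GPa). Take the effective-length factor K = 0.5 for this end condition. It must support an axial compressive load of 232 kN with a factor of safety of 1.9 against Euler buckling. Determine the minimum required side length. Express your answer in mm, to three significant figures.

Required P_cr = n·P = 1.9 × 232 = 440.8 kN
L_e = K·L = 0.5 × 2.61 = 1.305 m
Required I = P_cr·L_e²/(π²E) = 4.408×10^5 × 1.305² / (π² × 9.96×10^10) = 7.637×10^-7 m⁴
I_req = 7.637×10^5 mm⁴
Solid square: I = a⁴/12  ⇒  a = (12I)^(1/4) = (12×7.637×10^5)^(1/4) = 55.0 mm

a ≈ 55.0 mm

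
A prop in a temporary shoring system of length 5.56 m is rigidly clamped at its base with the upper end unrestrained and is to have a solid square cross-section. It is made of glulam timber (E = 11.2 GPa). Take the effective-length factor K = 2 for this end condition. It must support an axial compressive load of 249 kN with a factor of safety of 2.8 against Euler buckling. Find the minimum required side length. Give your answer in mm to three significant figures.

Required P_cr = n·P = 2.8 × 249 = 697.2 kN
L_e = K·L = 2 × 5.56 = 11.12 m
Required I = P_cr·L_e²/(π²E) = 6.972×10^5 × 11.12² / (π² × 1.12×10^10) = 7.799×10^-4 m⁴
I_req = 7.799×10^8 mm⁴
Solid square: I = a⁴/12  ⇒  a = (12I)^(1/4) = (12×7.799×10^8)^(1/4) = 311 mm

a ≈ 311 mm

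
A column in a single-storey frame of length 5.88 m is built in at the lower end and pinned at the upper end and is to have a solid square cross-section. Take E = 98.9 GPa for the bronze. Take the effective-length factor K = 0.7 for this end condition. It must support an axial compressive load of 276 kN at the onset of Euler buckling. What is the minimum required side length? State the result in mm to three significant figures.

a ≈ 87.1 mm

L_e = K·L = 0.7 × 5.88 = 4.116 m
Required I = P_cr·L_e²/(π²E) = 2.760×10^5 × 4.116² / (π² × 9.89×10^10) = 4.790×10^-6 m⁴
I_req = 4.790×10^6 mm⁴
Solid square: I = a⁴/12  ⇒  a = (12I)^(1/4) = (12×4.790×10^6)^(1/4) = 87.1 mm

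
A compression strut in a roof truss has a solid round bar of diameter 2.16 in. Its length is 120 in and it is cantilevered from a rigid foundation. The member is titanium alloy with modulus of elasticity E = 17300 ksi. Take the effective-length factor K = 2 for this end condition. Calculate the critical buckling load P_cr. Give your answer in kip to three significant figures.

I = πd⁴/64 = π×2.16⁴/64 = 1.069 in⁴
Effective length L_e = K·L = 2 × 120 = 240.0 in
P_cr = π²EI / L_e² = π² × 17300×10³ × 1.069 / 240.0² = 3.167×10^3 lb

P_cr ≈ 3.17 kip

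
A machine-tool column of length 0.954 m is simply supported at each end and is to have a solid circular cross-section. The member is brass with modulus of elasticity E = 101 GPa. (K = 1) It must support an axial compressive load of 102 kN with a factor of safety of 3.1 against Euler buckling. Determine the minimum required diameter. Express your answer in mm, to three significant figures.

Required P_cr = n·P = 3.1 × 102 = 316.2 kN
L_e = K·L = 1 × 0.954 = 0.9540 m
Required I = P_cr·L_e²/(π²E) = 3.162×10^5 × 0.9540² / (π² × 1.01×10^11) = 2.887×10^-7 m⁴
I_req = 2.887×10^5 mm⁴
Solid circle: I = πd⁴/64  ⇒  d = (64I/π)^(1/4) = (64×2.887×10^5/π)^(1/4) = 49.2 mm

d ≈ 49.2 mm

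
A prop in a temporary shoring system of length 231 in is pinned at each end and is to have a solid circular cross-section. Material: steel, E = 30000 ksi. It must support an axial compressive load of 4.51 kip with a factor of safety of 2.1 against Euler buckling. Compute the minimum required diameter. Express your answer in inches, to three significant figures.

Required P_cr = n·P = 2.1 × 4.51 = 9.471 kip
L_e = K·L = 1 × 231 = 231.0 in
Required I = P_cr·L_e²/(π²E) = 9.471×10^3 × 231.0² / (π² × 3.00×10^7) = 1.707 in⁴
Solid circle: I = πd⁴/64  ⇒  d = (64I/π)^(1/4) = (64×1.707/π)^(1/4) = 2.43 in

d ≈ 2.43 in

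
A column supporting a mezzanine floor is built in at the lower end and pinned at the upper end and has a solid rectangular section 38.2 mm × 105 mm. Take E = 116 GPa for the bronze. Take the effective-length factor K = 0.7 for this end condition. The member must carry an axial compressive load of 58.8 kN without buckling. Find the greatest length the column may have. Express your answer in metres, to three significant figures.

L_max ≈ 4.40 m

Buckling occurs about the weak axis: I_min = h·b³/12 with b = 38.2 mm (the shorter side).
I_min = 105×38.2³/12 = 4.878×10^5 mm⁴
I = 4.878×10^-7 m⁴
At the buckling limit P_cr = P = 5.880×10^4 N
From P_cr = π²EI/(K·L)²:  L = (1/K)·√(π²EI/P_cr) = (1/0.7)·√(π²×1.16×10^11×4.878×10^-7/5.880×10^4)
L = 4.40 m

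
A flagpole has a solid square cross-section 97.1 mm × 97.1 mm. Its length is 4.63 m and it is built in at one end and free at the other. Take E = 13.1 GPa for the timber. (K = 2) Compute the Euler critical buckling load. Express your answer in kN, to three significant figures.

P_cr ≈ 11.2 kN

I = a⁴/12 = 97.1⁴/12 = 7.408×10^6 mm⁴
I = 7.408×10^6 mm⁴ = 7.408×10^-6 m⁴
Effective length L_e = K·L = 2 × 4.63 = 9.260 m
P_cr = π²EI / L_e² = π² × 13.1×10⁹ × 7.408×10^-6 / 9.260² = 1.117×10^4 N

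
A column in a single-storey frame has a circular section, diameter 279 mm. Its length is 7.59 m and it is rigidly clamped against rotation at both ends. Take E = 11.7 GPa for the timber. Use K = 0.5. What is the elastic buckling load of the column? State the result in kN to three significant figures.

P_cr ≈ 2380 kN

I = πd⁴/64 = π×279⁴/64 = 2.974×10^8 mm⁴
I = 2.974×10^8 mm⁴ = 2.974×10^-4 m⁴
Effective length L_e = K·L = 0.5 × 7.59 = 3.795 m
P_cr = π²EI / L_e² = π² × 11.7×10⁹ × 2.974×10^-4 / 3.795² = 2.385×10^6 N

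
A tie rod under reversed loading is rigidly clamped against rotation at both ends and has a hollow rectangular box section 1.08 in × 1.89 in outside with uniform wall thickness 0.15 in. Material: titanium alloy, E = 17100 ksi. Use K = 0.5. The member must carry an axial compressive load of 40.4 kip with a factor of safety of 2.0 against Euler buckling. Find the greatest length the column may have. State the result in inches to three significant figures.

Inner dimensions: h_i = 1.89 − 2×0.15 = 1.590 in, b_i = 1.08 − 2×0.15 = 0.7800 in
Weak-axis I_min = (h_o·b_o³ − h_i·b_i³)/12 with b_o = 1.08, b_i = 0.7800 in (shorter outer/inner sides).
I_min = (1.89×1.08³ − 1.590×0.7800³)/12 = 0.1355 in⁴
Required critical load P_cr = n·P = 2.0 × 40.4 = 80.80 kip = 8.080×10^4 lb
From P_cr = π²EI/(K·L)²:  L = (1/K)·√(π²EI/P_cr) = (1/0.5)·√(π²×1.71×10^7×0.1355/8.080×10^4)
L = 33.6 in

L_max ≈ 33.6 in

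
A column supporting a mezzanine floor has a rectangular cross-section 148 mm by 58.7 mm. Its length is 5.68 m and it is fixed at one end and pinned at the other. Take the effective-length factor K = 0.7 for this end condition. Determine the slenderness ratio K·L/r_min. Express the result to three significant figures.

λ ≈ 235

For a rectangle r_min = b/√12 = 58.7/√12 = 16.95 mm
L_e = K·L = 0.7 × 5.68 m = 3.976 m = 3976.0 mm
λ = L_e / r_min = 3976.0 / 16.95 = 235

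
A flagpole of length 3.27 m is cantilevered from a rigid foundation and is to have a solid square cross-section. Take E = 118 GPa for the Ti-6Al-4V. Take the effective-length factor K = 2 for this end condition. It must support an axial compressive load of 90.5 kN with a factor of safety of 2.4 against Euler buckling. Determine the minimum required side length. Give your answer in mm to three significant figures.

Required P_cr = n·P = 2.4 × 90.5 = 217.2 kN
L_e = K·L = 2 × 3.27 = 6.540 m
Required I = P_cr·L_e²/(π²E) = 2.172×10^5 × 6.540² / (π² × 1.18×10^11) = 7.977×10^-6 m⁴
I_req = 7.977×10^6 mm⁴
Solid square: I = a⁴/12  ⇒  a = (12I)^(1/4) = (12×7.977×10^6)^(1/4) = 98.9 mm

a ≈ 98.9 mm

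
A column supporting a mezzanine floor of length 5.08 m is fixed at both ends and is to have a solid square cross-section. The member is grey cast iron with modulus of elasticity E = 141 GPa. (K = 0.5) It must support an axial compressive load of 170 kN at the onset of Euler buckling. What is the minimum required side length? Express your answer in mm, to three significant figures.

a ≈ 55.5 mm

L_e = K·L = 0.5 × 5.08 = 2.540 m
Required I = P_cr·L_e²/(π²E) = 1.700×10^5 × 2.540² / (π² × 1.41×10^11) = 7.881×10^-7 m⁴
I_req = 7.881×10^5 mm⁴
Solid square: I = a⁴/12  ⇒  a = (12I)^(1/4) = (12×7.881×10^5)^(1/4) = 55.5 mm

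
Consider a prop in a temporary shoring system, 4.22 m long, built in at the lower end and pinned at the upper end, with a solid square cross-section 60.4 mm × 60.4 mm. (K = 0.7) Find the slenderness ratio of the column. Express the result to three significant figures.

λ ≈ 169

For a square r = a/√12 = 60.4/√12 = 17.44 mm
L_e = K·L = 0.7 × 4.22 m = 2.954 m = 2954.0 mm
λ = L_e / r_min = 2954.0 / 17.44 = 169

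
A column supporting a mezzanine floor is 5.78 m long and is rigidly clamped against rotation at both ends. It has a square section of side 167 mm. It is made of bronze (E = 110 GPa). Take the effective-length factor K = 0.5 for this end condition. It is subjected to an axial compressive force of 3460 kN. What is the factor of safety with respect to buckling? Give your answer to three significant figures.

n ≈ 2.44

I = a⁴/12 = 167⁴/12 = 6.482×10^7 mm⁴
I = 6.482×10^7 mm⁴ = 6.482×10^-5 m⁴
Effective length L_e = K·L = 0.5 × 5.78 = 2.890 m
P_cr = π²EI / L_e² = π² × 110×10⁹ × 6.482×10^-5 / 2.890² = 8.425×10^6 N
Factor of safety n = P_cr / P = 8425.2 / 3460 = 2.44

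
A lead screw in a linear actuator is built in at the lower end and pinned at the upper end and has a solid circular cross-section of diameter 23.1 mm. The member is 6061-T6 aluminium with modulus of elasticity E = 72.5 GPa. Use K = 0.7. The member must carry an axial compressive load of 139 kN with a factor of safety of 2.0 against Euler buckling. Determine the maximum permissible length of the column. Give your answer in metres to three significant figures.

L_max ≈ 0.271 m

I = πd⁴/64 = π×23.1⁴/64 = 1.398×10^4 mm⁴
I = 1.398×10^-8 m⁴
Required critical load P_cr = n·P = 2.0 × 139 = 278.0 kN = 2.780×10^5 N
From P_cr = π²EI/(K·L)²:  L = (1/K)·√(π²EI/P_cr) = (1/0.7)·√(π²×7.25×10^10×1.398×10^-8/2.780×10^5)
L = 0.271 m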